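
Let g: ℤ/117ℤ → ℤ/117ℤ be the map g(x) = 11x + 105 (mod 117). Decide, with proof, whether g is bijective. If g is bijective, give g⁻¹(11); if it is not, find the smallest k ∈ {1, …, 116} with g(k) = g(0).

By definition, g is injective when g(x_1) = g(x_2) forces x_1 = x_2.
If g(x_1) = g(x_2), then 11x_1 ≡ 11x_2 (mod 117). Because gcd(11, 117) = 1, we may cancel 11 to get x_1 ≡ x_2 (mod 117).
We now compute 11⁻¹ mod 117 explicitly. Euclid's algorithm: 117 = 10·11 + 7, 11 = 1·7 + 4, 7 = 1·4 + 3, 4 = 1·3 + 1; back-substituting gives 1 = 32·11 − 3·117, so 11⁻¹ ≡ 32 (mod 117).
Then y ↦ 32(y − 105) is a two-sided inverse to g, so every y ∈ ℤ/117ℤ has a preimage.
Hence g is bijective.
Since g is bijective, we find g⁻¹(11): we need 11x ≡ 11 − 105 ≡ 23 (mod 117). Using 11⁻¹ = 32: x ≡ 32·23 = 736 = 6·117 + 34, so x = 34.
Check: g(34) = 11·34 + 105 = 479 = 4·117 + 11 ≡ 11 (mod 117).

34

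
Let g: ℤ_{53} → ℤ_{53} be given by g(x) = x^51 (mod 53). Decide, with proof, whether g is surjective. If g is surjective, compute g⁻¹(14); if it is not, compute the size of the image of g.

19

Since 53 is prime, the nonzero elements of ℤ_{53} form a cyclic group of order 52.
As gcd(51, 52) = 1, raising to the 51st power is a bijection on this group: if a^51 ≡ b^51 then (ab^{−1})^51 = 1, and the only element of order dividing gcd(51, 52) = 1 is 1, so a = b.
With g(0) = 0 this makes g injective on all of ℤ_{53}, hence bijective (finite equal-size domain and codomain). In particular g is surjective.
Since g is surjective, we find the preimage of 14. The inverse of x ↦ x^51 on (ℤ_{53})^× is x ↦ x^51, because 51·51 = 2601 = 50·52 + 1 ≡ 1 (mod 52) and x^{52} = 1 for x ≠ 0 (Fermat). So g⁻¹(14) = 14^51 mod 53.
Repeated squaring mod 53: 14^1 ≡ 14, 14^2 ≡ 14² = 196 ≡ 37, 14^4 ≡ 37² = 1369 ≡ 44, 14^8 ≡ 44² = 1936 ≡ 28, 14^16 ≡ 28² = 784 ≡ 42, 14^32 ≡ 42² = 1764 ≡ 15. Since 51 = 32 + 16 + 2 + 1, 14^51 ≡ 15·42·37·14: 15·42 = 630 ≡ 47, then 47·37 = 1739 ≡ 43, then 43·14 = 602 ≡ 19. So 14^51 ≡ 19 (mod 53).
Hence g⁻¹(14) = 19.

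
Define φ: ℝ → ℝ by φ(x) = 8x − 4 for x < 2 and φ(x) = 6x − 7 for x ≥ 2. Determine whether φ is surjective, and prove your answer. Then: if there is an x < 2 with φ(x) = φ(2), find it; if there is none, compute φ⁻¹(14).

Both pieces are strictly increasing (slopes 8 and 6), so each is injective on its own interval.
The left piece maps (−∞, 2) onto (−∞, 12); the right piece maps [2, ∞) onto [5, ∞).
The union (−∞, 12) ∪ [5, ∞) covers ℝ, so φ is surjective.
For the follow-up: the images overlap, so an x < 2 with φ(x) = φ(2) exists. φ(2) = 5; solving 8x − 4 = 5 for x < 2 gives x = (5 + 4)/8 = 9/8.

9/8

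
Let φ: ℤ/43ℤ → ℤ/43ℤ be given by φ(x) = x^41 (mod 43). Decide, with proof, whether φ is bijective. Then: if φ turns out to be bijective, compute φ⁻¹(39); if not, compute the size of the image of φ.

32

Since 43 is prime, the nonzero elements of ℤ/43ℤ form a cyclic group of order 42.
As gcd(41, 42) = 1, raising to the 41st power is a bijection on this group: if a^41 ≡ b^41 then (ab^{−1})^41 = 1, and the only element of order dividing gcd(41, 42) = 1 is 1, so a = b.
With φ(0) = 0 this makes φ injective on all of ℤ/43ℤ, hence bijective (finite equal-size domain and codomain). In particular φ is bijective.
Since φ is bijective, we find the preimage of 39. The inverse of x ↦ x^41 on (ℤ/43ℤ)^× is x ↦ x^41, because 41·41 = 1681 = 40·42 + 1 ≡ 1 (mod 42) and x^{42} = 1 for x ≠ 0 (Fermat). So φ⁻¹(39) = 39^41 mod 43.
Repeated squaring mod 43: 39^1 ≡ 39, 39^2 ≡ 39² = 1521 ≡ 16, 39^4 ≡ 16² = 256 ≡ 41, 39^8 ≡ 41² = 1681 ≡ 4, 39^16 ≡ 4² = 16, 39^32 ≡ 16² = 256 ≡ 41. Since 41 = 32 + 8 + 1, 39^41 ≡ 41·4·39: 41·4 = 164 ≡ 35, then 35·39 = 1365 ≡ 32. So 39^41 ≡ 32 (mod 43).
Hence φ⁻¹(39) = 32.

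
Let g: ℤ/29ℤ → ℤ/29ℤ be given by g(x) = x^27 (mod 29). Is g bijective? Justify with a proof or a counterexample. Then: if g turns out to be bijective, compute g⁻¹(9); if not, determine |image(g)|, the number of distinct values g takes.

Since 29 is prime, the nonzero elements of ℤ/29ℤ form a cyclic group of order 28.
As gcd(27, 28) = 1, raising to the 27th power is a bijection on this group: if u^27 ≡ v^27 then (uv^{−1})^27 = 1, and the only element of order dividing gcd(27, 28) = 1 is 1, so u = v.
With g(0) = 0 this makes g injective on all of ℤ/29ℤ, hence bijective (finite equal-size domain and codomain). In particular g is bijective.
Since g is bijective, we find the preimage of 9. The inverse of x ↦ x^27 on (ℤ/29ℤ)^× is x ↦ x^27, because 27·27 = 729 = 26·28 + 1 ≡ 1 (mod 28) and x^{28} = 1 for x ≠ 0 (Fermat). So g⁻¹(9) = 9^27 mod 29.
Repeated squaring mod 29: 9^1 ≡ 9, 9^2 ≡ 9² = 81 ≡ 23, 9^4 ≡ 23² = 529 ≡ 7, 9^8 ≡ 7² = 49 ≡ 20, 9^16 ≡ 20² = 400 ≡ 23. Since 27 = 16 + 8 + 2 + 1, 9^27 ≡ 23·20·23·9: 23·20 = 460 ≡ 25, then 25·23 = 575 ≡ 24, then 24·9 = 216 ≡ 13. So 9^27 ≡ 13 (mod 29).
Hence g⁻¹(9) = 13.

13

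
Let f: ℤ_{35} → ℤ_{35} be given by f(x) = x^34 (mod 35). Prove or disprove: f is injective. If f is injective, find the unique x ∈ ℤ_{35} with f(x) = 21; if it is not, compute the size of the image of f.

12

f(1) = 1^34 = 1.
f(6): Repeated squaring mod 35: 6^1 ≡ 6, 6^2 ≡ 6² = 36 ≡ 1, 6^4 ≡ 1² = 1, 6^8 ≡ 1² = 1, 6^16 ≡ 1² = 1, 6^32 ≡ 1² = 1. Since 34 = 32 + 2, 6^34 ≡ 1·1: 1·1 = 1. So 6^34 ≡ 1 (mod 35).
So f(1) = f(6) = 1 while 1 ≠ 6, so f is not injective.
Since f is not injective, we determine |image(f)|. Computing x^34 mod 35 for each x (by repeated squaring, reducing mod 35 at every step), the values f(0), f(1), …, f(34) are: 0, 1, 9, 4, 11, 30, 1, 14, 29, 16, 25, 11, 9, 29, 21, 15, 16, 4, 4, 16, 15, 21, 29, 9, 11, 25, 16, 29, 14, 1, 30, 11, 4, 9, 1.
The distinct values are {0, 1, 4, 9, 11, 14, 15, 16, 21, 25, 29, 30}; there are 12 of them.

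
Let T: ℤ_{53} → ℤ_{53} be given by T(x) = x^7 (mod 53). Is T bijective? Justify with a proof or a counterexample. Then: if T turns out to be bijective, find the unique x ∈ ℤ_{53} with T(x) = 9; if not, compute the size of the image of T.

25

Since 53 is prime, the nonzero elements of ℤ_{53} form a cyclic group of order 52.
As gcd(7, 52) = 1, raising to the 7th power is a bijection on this group: if a^7 ≡ b^7 then (ab^{−1})^7 = 1, and the only element of order dividing gcd(7, 52) = 1 is 1, so a = b.
With T(0) = 0 this makes T injective on all of ℤ_{53}, hence bijective (finite equal-size domain and codomain). In particular T is bijective.
Since T is bijective, we find the preimage of 9. The inverse of x ↦ x^7 on (ℤ_{53})^× is x ↦ x^15, because 7·15 = 105 = 2·52 + 1 ≡ 1 (mod 52) and x^{52} = 1 for x ≠ 0 (Fermat). So T⁻¹(9) = 9^15 mod 53.
Repeated squaring mod 53: 9^1 ≡ 9, 9^2 ≡ 9² = 81 ≡ 28, 9^4 ≡ 28² = 784 ≡ 42, 9^8 ≡ 42² = 1764 ≡ 15. Since 15 = 8 + 4 + 2 + 1, 9^15 ≡ 15·42·28·9: 15·42 = 630 ≡ 47, then 47·28 = 1316 ≡ 44, then 44·9 = 396 ≡ 25. So 9^15 ≡ 25 (mod 53).
Hence T⁻¹(9) = 25.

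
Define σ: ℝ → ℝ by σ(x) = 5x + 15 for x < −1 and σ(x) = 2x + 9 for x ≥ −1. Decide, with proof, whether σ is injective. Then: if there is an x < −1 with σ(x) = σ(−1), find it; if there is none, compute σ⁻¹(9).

-8/5

Both pieces are strictly increasing (slopes 5 and 2), so each is injective on its own interval.
The left piece maps (−∞, −1) onto (−∞, 10); the right piece maps [−1, ∞) onto [7, ∞).
These images overlap. In particular σ(−1) = 7 (right piece), and solving 5x + 15 = 7 on the left piece gives x = −8/5 < −1.
So σ(−8/5) = σ(−1) with −8/5 ≠ −1, and σ is not injective. This x = −8/5 is the requested value below −1.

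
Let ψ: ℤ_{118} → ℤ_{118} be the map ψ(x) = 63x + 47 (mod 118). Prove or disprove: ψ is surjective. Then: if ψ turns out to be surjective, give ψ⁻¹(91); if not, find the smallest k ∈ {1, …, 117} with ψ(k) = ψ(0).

70

Since gcd(63, 118) = 1, 63 is invertible modulo 118. Euclid's algorithm: 118 = 1·63 + 55, 63 = 1·55 + 8, 55 = 6·8 + 7, 8 = 1·7 + 1; back-substituting gives 1 = 15·63 − 8·118, so 63⁻¹ ≡ 15 (mod 118).
For any y ∈ ℤ_{118}, x = 15(y − 47) mod 118 satisfies ψ(x) = 63·15(y − 47) + 47 ≡ y (since 63·15 ≡ 1 mod 118). So every y has a preimage.
Therefore ψ is surjective.
Since ψ is surjective, we compute ψ⁻¹(91): solve 63x + 47 ≡ 91 (mod 118), i.e. 63x ≡ 44 (mod 118).
Multiplying by 63⁻¹ = 15 gives x ≡ 15·44 = 660 = 5·118 + 70 ≡ 70 (mod 118).
Check: ψ(70) = 63·70 + 47 = 4457 = 37·118 + 91 ≡ 91 (mod 118).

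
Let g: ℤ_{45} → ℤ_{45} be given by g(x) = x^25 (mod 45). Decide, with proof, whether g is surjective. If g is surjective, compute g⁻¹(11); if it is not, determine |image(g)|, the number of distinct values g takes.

g(0) = 0^25 = 0.
g(15): Repeated squaring mod 45: 15^1 ≡ 15, 15^2 ≡ 15² = 225 ≡ 0, 15^4 ≡ 0² = 0, 15^8 ≡ 0² = 0, 15^16 ≡ 0² = 0. Since 25 = 16 + 8 + 1, 15^25 ≡ 0·0·15: 0·0 = 0, then 0·15 = 0. So 15^25 ≡ 0 (mod 45).
So g(0) = g(15) = 0 while 0 ≠ 15, hence g is not injective.
A non-injective map from the 45-element set ℤ_{45} to itself takes at most 44 distinct values, so it cannot be surjective. Thus g is not surjective.
Since g is not surjective, we determine |image(g)|. Computing x^25 mod 45 for each x (by repeated squaring, reducing mod 45 at every step), the values g(0), g(1), …, g(44) are: 0, 1, 2, 18, 4, 5, 36, 7, 8, 9, 10, 11, 27, 13, 14, 0, 16, 17, 18, 19, 20, 36, 22, 23, 9, 25, 26, 27, 28, 29, 0, 31, 32, 18, 34, 35, 36, 37, 38, 9, 40, 41, 27, 43, 44.
The distinct values are {0, 1, 2, 4, 5, 7, 8, 9, 10, 11, 13, 14, 16, 17, 18, 19, 20, 22, 23, 25, 26, 27, 28, 29, 31, 32, 34, 35, 36, 37, 38, 40, 41, 43, 44}; there are 35 of them.

35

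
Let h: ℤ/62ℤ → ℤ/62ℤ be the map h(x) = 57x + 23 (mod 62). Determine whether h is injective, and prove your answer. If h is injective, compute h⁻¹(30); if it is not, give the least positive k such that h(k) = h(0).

Recall: injectivity means: for all x_1, x_2 in the domain, h(x_1) = h(x_2) implies x_1 = x_2.
Suppose h(x_1) = h(x_2) in ℤ/62ℤ. Then 57x_1 + 23 ≡ 57x_2 + 23 (mod 62), so 57(x_1 − x_2) ≡ 0 (mod 62).
Since gcd(57, 62) = 1, 57 is invertible modulo 62, thus x_1 − x_2 ≡ 0 (mod 62), i.e. x_1 = x_2.
Hence h is injective.
We now compute 57⁻¹ mod 62 explicitly. Euclid's algorithm: 62 = 1·57 + 5, 57 = 11·5 + 2, 5 = 2·2 + 1; back-substituting gives 1 = 37·57 − 34·62, so 57⁻¹ ≡ 37 (mod 62).
Since h is injective, we find h⁻¹(30): we need 57x ≡ 30 − 23 ≡ 7 (mod 62). Using 57⁻¹ = 37: x ≡ 37·7 = 259 = 4·62 + 11, so x = 11.
Check: h(11) = 57·11 + 23 = 650 = 10·62 + 30 ≡ 30 (mod 62).

11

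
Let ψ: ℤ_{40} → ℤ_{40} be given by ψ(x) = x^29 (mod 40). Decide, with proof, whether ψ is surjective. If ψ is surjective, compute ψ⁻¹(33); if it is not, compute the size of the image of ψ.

ψ(0) = 0^29 = 0.
ψ(10): Repeated squaring mod 40: 10^1 ≡ 10, 10^2 ≡ 10² = 100 ≡ 20, 10^4 ≡ 20² = 400 ≡ 0, 10^8 ≡ 0² = 0, 10^16 ≡ 0² = 0. Since 29 = 16 + 8 + 4 + 1, 10^29 ≡ 0·0·0·10: 0·0 = 0, then 0·0 = 0, then 0·10 = 0. So 10^29 ≡ 0 (mod 40).
So ψ(0) = ψ(10) = 0 while 0 ≠ 10, hence ψ is not injective.
A non-injective map from the 40-element set ℤ_{40} to itself takes at most 39 distinct values, so it cannot be surjective. Hence ψ is not surjective.
Since ψ is not surjective, we determine |image(ψ)|. Computing x^29 mod 40 for each x (by repeated squaring, reducing mod 40 at every step), the values ψ(0), ψ(1), …, ψ(39) are: 0, 1, 32, 3, 24, 5, 16, 7, 8, 9, 0, 11, 32, 13, 24, 15, 16, 17, 8, 19, 0, 21, 32, 23, 24, 25, 16, 27, 8, 29, 0, 31, 32, 33, 24, 35, 16, 37, 8, 39.
The distinct values are {0, 1, 3, 5, 7, 8, 9, 11, 13, 15, 16, 17, 19, 21, 23, 24, 25, 27, 29, 31, 32, 33, 35, 37, 39}; there are 25 of them.

25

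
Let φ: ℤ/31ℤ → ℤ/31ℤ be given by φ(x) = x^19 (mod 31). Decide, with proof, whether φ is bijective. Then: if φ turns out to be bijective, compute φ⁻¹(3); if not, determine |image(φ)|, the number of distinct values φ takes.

12

Since 31 is prime, the nonzero elements of ℤ/31ℤ form a cyclic group of order 30.
As gcd(19, 30) = 1, raising to the 19th power is a bijection on this group: if s^19 ≡ t^19 then (st^{−1})^19 = 1, and the only element of order dividing gcd(19, 30) = 1 is 1, so s = t.
With φ(0) = 0 this makes φ injective on all of ℤ/31ℤ, hence bijective (finite equal-size domain and codomain). In particular φ is bijective.
Since φ is bijective, we find the preimage of 3. The inverse of x ↦ x^19 on (ℤ/31ℤ)^× is x ↦ x^19, because 19·19 = 361 = 12·30 + 1 ≡ 1 (mod 30) and x^{30} = 1 for x ≠ 0 (Fermat). So φ⁻¹(3) = 3^19 mod 31.
Repeated squaring mod 31: 3^1 ≡ 3, 3^2 ≡ 3² = 9, 3^4 ≡ 9² = 81 ≡ 19, 3^8 ≡ 19² = 361 ≡ 20, 3^16 ≡ 20² = 400 ≡ 28. Since 19 = 16 + 2 + 1, 3^19 ≡ 28·9·3: 28·9 = 252 ≡ 4, then 4·3 = 12. So 3^19 ≡ 12 (mod 31).
Hence φ⁻¹(3) = 12.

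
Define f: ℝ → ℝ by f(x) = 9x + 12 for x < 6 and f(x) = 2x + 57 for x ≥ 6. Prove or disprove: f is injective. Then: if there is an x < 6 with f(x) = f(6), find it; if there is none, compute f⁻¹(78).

Both pieces are strictly increasing (slopes 9 and 2), so each is injective on its own interval.
The left piece maps (−∞, 6) onto (−∞, 66); the right piece maps [6, ∞) onto [69, ∞).
These images are disjoint, so no value is attained by both pieces. Therefore f is injective.
Because the two images are disjoint, no x < 6 has f(x) = f(6), so we compute f⁻¹(78): 78 lies in [69, ∞), so solve 2x + 57 = 78: x = (78 − 57)/2 = 21/2.

21/2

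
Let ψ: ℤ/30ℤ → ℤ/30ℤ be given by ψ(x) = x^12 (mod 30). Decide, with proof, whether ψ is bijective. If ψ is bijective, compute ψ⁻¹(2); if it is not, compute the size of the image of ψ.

8

ψ(2): Repeated squaring mod 30: 2^1 ≡ 2, 2^2 ≡ 2² = 4, 2^4 ≡ 4² = 16, 2^8 ≡ 16² = 256 ≡ 16. Since 12 = 8 + 4, 2^12 ≡ 16·16: 16·16 = 256 ≡ 16. So 2^12 ≡ 16 (mod 30).
ψ(4): Repeated squaring mod 30: 4^1 ≡ 4, 4^2 ≡ 4² = 16, 4^4 ≡ 16² = 256 ≡ 16, 4^8 ≡ 16² = 256 ≡ 16. Since 12 = 8 + 4, 4^12 ≡ 16·16: 16·16 = 256 ≡ 16. So 4^12 ≡ 16 (mod 30).
So ψ(2) = ψ(4) = 16 while 2 ≠ 4, so ψ is not injective, hence not bijective.
Since ψ is not bijective, we determine |image(ψ)|. Computing x^12 mod 30 for each x (by repeated squaring, reducing mod 30 at every step), the values ψ(0), ψ(1), …, ψ(29) are: 0, 1, 16, 21, 16, 25, 6, 1, 16, 21, 10, 1, 6, 1, 16, 15, 16, 1, 6, 1, 10, 21, 16, 1, 6, 25, 16, 21, 16, 1.
The distinct values are {0, 1, 6, 10, 15, 16, 21, 25}; there are 8 of them.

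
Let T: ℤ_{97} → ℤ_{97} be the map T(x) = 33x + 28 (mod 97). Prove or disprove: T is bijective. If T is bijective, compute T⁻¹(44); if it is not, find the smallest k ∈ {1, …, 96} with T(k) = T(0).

24

If T(u) = T(v), then 33u ≡ 33v (mod 97). Because gcd(33, 97) = 1, we may cancel 33 to get u ≡ v (mod 97).
We now compute 33⁻¹ mod 97 explicitly. Euclid's algorithm: 97 = 2·33 + 31, 33 = 1·31 + 2, 31 = 15·2 + 1; back-substituting gives 1 = 50·33 − 17·97, so 33⁻¹ ≡ 50 (mod 97).
For any y ∈ ℤ_{97}, x = 50(y − 28) mod 97 satisfies T(x) = 33·50(y − 28) + 28 ≡ y (since 33·50 ≡ 1 mod 97). So every y has a preimage.
Therefore T is bijective.
Since T is bijective, we compute T⁻¹(44): solve 33x + 28 ≡ 44 (mod 97), i.e. 33x ≡ 16 (mod 97).
Multiplying by 33⁻¹ = 50 gives x ≡ 50·16 = 800 = 8·97 + 24 ≡ 24 (mod 97).
Check: T(24) = 33·24 + 28 = 820 = 8·97 + 44 ≡ 44 (mod 97).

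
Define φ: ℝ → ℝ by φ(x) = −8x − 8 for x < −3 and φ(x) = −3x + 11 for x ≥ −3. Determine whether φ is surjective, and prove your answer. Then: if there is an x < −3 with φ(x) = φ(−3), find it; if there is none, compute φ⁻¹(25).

Both pieces are strictly decreasing (slopes −8 and −3), so each is injective on its own interval.
The left piece maps (−∞, −3) onto (16, ∞); the right piece maps [−3, ∞) onto (−∞, 20].
The union (16, ∞) ∪ (−∞, 20] covers ℝ, so φ is surjective.
For the follow-up: the images overlap, so an x < −3 with φ(x) = φ(−3) exists. φ(−3) = 20; solving −8x − 8 = 20 for x < −3 gives x = (20 + 8)/(−8) = −7/2.

-7/2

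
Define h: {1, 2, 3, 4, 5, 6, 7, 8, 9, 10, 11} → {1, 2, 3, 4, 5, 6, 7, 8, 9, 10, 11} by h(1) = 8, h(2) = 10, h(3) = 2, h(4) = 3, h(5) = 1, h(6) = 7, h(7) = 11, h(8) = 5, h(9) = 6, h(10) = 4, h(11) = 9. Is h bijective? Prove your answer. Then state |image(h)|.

11

The values 8, 10, 2, 3, 1, 7, 11, 5, 6, 4, 9 are a permutation of {1, 2, 3, 4, 5, 6, 7, 8, 9, 10, 11}: each element appears exactly once.
So h is injective and surjective, hence bijective.
The image of h is {1, 2, 3, 4, 5, 6, 7, 8, 9, 10, 11}, which has 11 elements.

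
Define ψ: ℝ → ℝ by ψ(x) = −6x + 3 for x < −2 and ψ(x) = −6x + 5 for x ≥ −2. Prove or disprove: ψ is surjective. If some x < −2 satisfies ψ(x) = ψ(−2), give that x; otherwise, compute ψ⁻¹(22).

Both pieces are strictly decreasing (slopes −6 and −6), so each is injective on its own interval.
The left piece maps (−∞, −2) onto (15, ∞); the right piece maps [−2, ∞) onto (−∞, 17].
The union (15, ∞) ∪ (−∞, 17] covers ℝ, so ψ is surjective.
For the follow-up: the images overlap, so an x < −2 with ψ(x) = ψ(−2) exists. ψ(−2) = 17; solving −6x + 3 = 17 for x < −2 gives x = (17 − 3)/(−6) = −7/3.

-7/3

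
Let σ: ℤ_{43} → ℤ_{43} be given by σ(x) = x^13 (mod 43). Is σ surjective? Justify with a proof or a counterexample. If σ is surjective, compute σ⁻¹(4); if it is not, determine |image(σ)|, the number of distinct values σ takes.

Since 43 is prime, the nonzero elements of ℤ_{43} form a cyclic group of order 42.
As gcd(13, 42) = 1, raising to the 13th power is a bijection on this group: if a^13 ≡ b^13 then (ab^{−1})^13 = 1, and the only element of order dividing gcd(13, 42) = 1 is 1, so a = b.
With σ(0) = 0 this makes σ injective on all of ℤ_{43}, hence bijective (finite equal-size domain and codomain). In particular σ is surjective.
Since σ is surjective, we find the preimage of 4. The inverse of x ↦ x^13 on (ℤ_{43})^× is x ↦ x^13, because 13·13 = 169 = 4·42 + 1 ≡ 1 (mod 42) and x^{42} = 1 for x ≠ 0 (Fermat). So σ⁻¹(4) = 4^13 mod 43.
Repeated squaring mod 43: 4^1 ≡ 4, 4^2 ≡ 4² = 16, 4^4 ≡ 16² = 256 ≡ 41, 4^8 ≡ 41² = 1681 ≡ 4. Since 13 = 8 + 4 + 1, 4^13 ≡ 4·41·4: 4·41 = 164 ≡ 35, then 35·4 = 140 ≡ 11. So 4^13 ≡ 11 (mod 43).
Hence σ⁻¹(4) = 11.

11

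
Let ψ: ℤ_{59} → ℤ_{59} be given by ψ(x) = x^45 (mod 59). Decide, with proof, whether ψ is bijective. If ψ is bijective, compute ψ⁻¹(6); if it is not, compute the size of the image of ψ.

32

Since 59 is prime, the nonzero elements of ℤ_{59} form a cyclic group of order 58.
As gcd(45, 58) = 1, raising to the 45th power is a bijection on this group: if a^45 ≡ b^45 then (ab^{−1})^45 = 1, and the only element of order dividing gcd(45, 58) = 1 is 1, so a = b.
With ψ(0) = 0 this makes ψ injective on all of ℤ_{59}, hence bijective (finite equal-size domain and codomain). In particular ψ is bijective.
Since ψ is bijective, we find the preimage of 6. The inverse of x ↦ x^45 on (ℤ_{59})^× is x ↦ x^49, because 45·49 = 2205 = 38·58 + 1 ≡ 1 (mod 58) and x^{58} = 1 for x ≠ 0 (Fermat). So ψ⁻¹(6) = 6^49 mod 59.
Repeated squaring mod 59: 6^1 ≡ 6, 6^2 ≡ 6² = 36, 6^4 ≡ 36² = 1296 ≡ 57, 6^8 ≡ 57² = 3249 ≡ 4, 6^16 ≡ 4² = 16, 6^32 ≡ 16² = 256 ≡ 20. Since 49 = 32 + 16 + 1, 6^49 ≡ 20·16·6: 20·16 = 320 ≡ 25, then 25·6 = 150 ≡ 32. So 6^49 ≡ 32 (mod 59).
Hence ψ⁻¹(6) = 32.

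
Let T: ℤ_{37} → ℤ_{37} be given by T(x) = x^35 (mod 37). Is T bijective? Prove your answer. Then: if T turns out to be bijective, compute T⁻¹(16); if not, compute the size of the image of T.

7

Since 37 is prime, the nonzero elements of ℤ_{37} form a cyclic group of order 36.
As gcd(35, 36) = 1, raising to the 35th power is a bijection on this group: if x_1^35 ≡ x_2^35 then (x_1x_2^{−1})^35 = 1, and the only element of order dividing gcd(35, 36) = 1 is 1, so x_1 = x_2.
With T(0) = 0 this makes T injective on all of ℤ_{37}, hence bijective (finite equal-size domain and codomain). In particular T is bijective.
Since T is bijective, we find the preimage of 16. The inverse of x ↦ x^35 on (ℤ_{37})^× is x ↦ x^35, because 35·35 = 1225 = 34·36 + 1 ≡ 1 (mod 36) and x^{36} = 1 for x ≠ 0 (Fermat). So T⁻¹(16) = 16^35 mod 37.
Repeated squaring mod 37: 16^1 ≡ 16, 16^2 ≡ 16² = 256 ≡ 34, 16^4 ≡ 34² = 1156 ≡ 9, 16^8 ≡ 9² = 81 ≡ 7, 16^16 ≡ 7² = 49 ≡ 12, 16^32 ≡ 12² = 144 ≡ 33. Since 35 = 32 + 2 + 1, 16^35 ≡ 33·34·16: 33·34 = 1122 ≡ 12, then 12·16 = 192 ≡ 7. So 16^35 ≡ 7 (mod 37).
Hence T⁻¹(16) = 7.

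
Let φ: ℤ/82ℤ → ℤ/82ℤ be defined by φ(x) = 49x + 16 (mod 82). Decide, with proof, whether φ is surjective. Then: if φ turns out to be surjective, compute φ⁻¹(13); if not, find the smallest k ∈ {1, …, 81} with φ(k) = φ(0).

15

Since gcd(49, 82) = 1, 49 is invertible modulo 82. Euclid's algorithm: 82 = 1·49 + 33, 49 = 1·33 + 16, 33 = 2·16 + 1; back-substituting gives 1 = 77·49 − 46·82, so 49⁻¹ ≡ 77 (mod 82).
Then y ↦ 77(y − 16) is a two-sided inverse to φ, so every y ∈ ℤ/82ℤ has a preimage.
Therefore φ is surjective.
Since φ is surjective, we find φ⁻¹(13): we need 49x ≡ 13 − 16 ≡ 79 (mod 82). Using 49⁻¹ = 77: x ≡ 77·79 = 6083 = 74·82 + 15, so x = 15.
Check: φ(15) = 49·15 + 16 = 751 = 9·82 + 13 ≡ 13 (mod 82).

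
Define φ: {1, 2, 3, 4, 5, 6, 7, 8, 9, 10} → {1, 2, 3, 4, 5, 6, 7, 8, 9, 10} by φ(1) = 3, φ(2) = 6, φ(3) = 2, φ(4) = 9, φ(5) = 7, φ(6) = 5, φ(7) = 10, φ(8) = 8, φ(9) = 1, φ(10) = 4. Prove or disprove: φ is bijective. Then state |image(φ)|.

The values 3, 6, 2, 9, 7, 5, 10, 8, 1, 4 are a permutation of {1, 2, 3, 4, 5, 6, 7, 8, 9, 10}: each element appears exactly once.
So φ is injective and surjective, hence bijective.
The image of φ is {1, 2, 3, 4, 5, 6, 7, 8, 9, 10}, which has 10 elements.

10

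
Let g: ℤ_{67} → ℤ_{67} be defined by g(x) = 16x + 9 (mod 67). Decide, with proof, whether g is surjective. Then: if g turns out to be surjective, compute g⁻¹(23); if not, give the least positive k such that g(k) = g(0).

26

Since gcd(16, 67) = 1, 16 is invertible modulo 67. Euclid's algorithm: 67 = 4·16 + 3, 16 = 5·3 + 1; back-substituting gives 1 = 21·16 − 5·67, so 16⁻¹ ≡ 21 (mod 67).
For any y ∈ ℤ_{67}, x = 21(y − 9) mod 67 satisfies g(x) = 16·21(y − 9) + 9 ≡ y (since 16·21 ≡ 1 mod 67). So every y has a preimage.
Thus g is surjective.
Since g is surjective, we compute g⁻¹(23): solve 16x + 9 ≡ 23 (mod 67), i.e. 16x ≡ 14 (mod 67).
Multiplying by 16⁻¹ = 21 gives x ≡ 21·14 = 294 = 4·67 + 26 ≡ 26 (mod 67).
Check: g(26) = 16·26 + 9 = 425 = 6·67 + 23 ≡ 23 (mod 67).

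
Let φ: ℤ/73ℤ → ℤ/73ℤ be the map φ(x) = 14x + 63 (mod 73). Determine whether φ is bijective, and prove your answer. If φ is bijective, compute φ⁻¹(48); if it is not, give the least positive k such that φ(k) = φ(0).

25

If φ(u) = φ(v), then 14u ≡ 14v (mod 73). Because gcd(14, 73) = 1, we may cancel 14 to get u ≡ v (mod 73).
We now compute 14⁻¹ mod 73 explicitly. Euclid's algorithm: 73 = 5·14 + 3, 14 = 4·3 + 2, 3 = 1·2 + 1; back-substituting gives 1 = 47·14 − 9·73, so 14⁻¹ ≡ 47 (mod 73).
For any y ∈ ℤ/73ℤ, x = 47(y − 63) mod 73 satisfies φ(x) = 14·47(y − 63) + 63 ≡ y (since 14·47 ≡ 1 mod 73). So every y has a preimage.
So φ is bijective.
Since φ is bijective, we find φ⁻¹(48): we need 14x ≡ 48 − 63 ≡ 58 (mod 73). Using 14⁻¹ = 47: x ≡ 47·58 = 2726 = 37·73 + 25, so x = 25.
Check: φ(25) = 14·25 + 63 = 413 = 5·73 + 48 ≡ 48 (mod 73).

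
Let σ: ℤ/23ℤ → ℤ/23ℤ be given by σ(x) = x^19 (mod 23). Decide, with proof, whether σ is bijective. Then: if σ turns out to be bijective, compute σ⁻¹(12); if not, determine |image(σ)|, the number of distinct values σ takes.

Since 23 is prime, the nonzero elements of ℤ/23ℤ form a cyclic group of order 22.
As gcd(19, 22) = 1, raising to the 19th power is a bijection on this group: if s^19 ≡ t^19 then (st^{−1})^19 = 1, and the only element of order dividing gcd(19, 22) = 1 is 1, so s = t.
With σ(0) = 0 this makes σ injective on all of ℤ/23ℤ, hence bijective (finite equal-size domain and codomain). In particular σ is bijective.
Since σ is bijective, we find the preimage of 12. The inverse of x ↦ x^19 on (ℤ/23ℤ)^× is x ↦ x^7, because 19·7 = 133 = 6·22 + 1 ≡ 1 (mod 22) and x^{22} = 1 for x ≠ 0 (Fermat). So σ⁻¹(12) = 12^7 mod 23.
Repeated squaring mod 23: 12^1 ≡ 12, 12^2 ≡ 12² = 144 ≡ 6, 12^4 ≡ 6² = 36 ≡ 13. Since 7 = 4 + 2 + 1, 12^7 ≡ 13·6·12: 13·6 = 78 ≡ 9, then 9·12 = 108 ≡ 16. So 12^7 ≡ 16 (mod 23).
Hence σ⁻¹(12) = 16.

16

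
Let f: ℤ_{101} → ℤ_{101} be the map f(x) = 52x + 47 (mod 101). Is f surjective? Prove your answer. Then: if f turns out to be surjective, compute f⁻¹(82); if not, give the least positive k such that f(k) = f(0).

57

Since gcd(52, 101) = 1, 52 is invertible modulo 101. Euclid's algorithm: 101 = 1·52 + 49, 52 = 1·49 + 3, 49 = 16·3 + 1; back-substituting gives 1 = 68·52 − 35·101, so 52⁻¹ ≡ 68 (mod 101).
For any y ∈ ℤ_{101}, x = 68(y − 47) mod 101 satisfies f(x) = 52·68(y − 47) + 47 ≡ y (since 52·68 ≡ 1 mod 101). So every y has a preimage.
Hence f is surjective.
Since f is surjective, we find f⁻¹(82): we need 52x ≡ 82 − 47 ≡ 35 (mod 101). Using 52⁻¹ = 68: x ≡ 68·35 = 2380 = 23·101 + 57, so x = 57.
Check: f(57) = 52·57 + 47 = 3011 = 29·101 + 82 ≡ 82 (mod 101).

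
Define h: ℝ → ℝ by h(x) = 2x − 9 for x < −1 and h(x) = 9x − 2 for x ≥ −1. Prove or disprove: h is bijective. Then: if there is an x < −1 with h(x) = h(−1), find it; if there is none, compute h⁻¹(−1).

1/9

Both pieces are strictly increasing (slopes 2 and 9), so each is injective on its own interval.
The left piece maps (−∞, −1) onto (−∞, −11); the right piece maps [−1, ∞) onto [−11, ∞).
Since −11 = −11, the images partition ℝ: h is injective and surjective, hence bijective.
Because the two images are disjoint, no x < −1 has h(x) = h(−1), so we compute h⁻¹(−1): −1 lies in [−11, ∞), so solve 9x − 2 = −1: x = (−1 + 2)/9 = 1/9.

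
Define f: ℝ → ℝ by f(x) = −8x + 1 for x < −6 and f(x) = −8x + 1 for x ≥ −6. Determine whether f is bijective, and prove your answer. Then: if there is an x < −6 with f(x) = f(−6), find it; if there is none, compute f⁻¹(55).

-27/4

Both pieces are strictly decreasing (slopes −8 and −8), so each is injective on its own interval.
The left piece maps (−∞, −6) onto (49, ∞); the right piece maps [−6, ∞) onto (−∞, 49].
Since 49 = 49, the images partition ℝ: f is injective and surjective, hence bijective.
Because the two images are disjoint, no x < −6 has f(x) = f(−6), so we compute f⁻¹(55): 55 lies in (49, ∞), so solve −8x + 1 = 55: x = (55 − 1)/(−8) = −27/4.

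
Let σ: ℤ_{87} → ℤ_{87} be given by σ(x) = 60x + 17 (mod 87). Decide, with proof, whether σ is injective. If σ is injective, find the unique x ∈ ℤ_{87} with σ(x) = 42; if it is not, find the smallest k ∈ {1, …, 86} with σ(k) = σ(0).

29

Recall that σ is injective if σ(s) = σ(t) implies s = t.
We have gcd(60, 87) = 3 > 1. Taking s = 0 and t = 29: σ(0) = 17 and σ(29) = 60·29 + 17 = 1757 ≡ 17 (mod 87).
So σ(0) = σ(29) while 0 ≠ 29, thus σ is not injective.
Since σ is not injective, we find the least positive k with σ(k) = σ(0): this means 60k ≡ 0 (mod 87), i.e. 87 ∣ 60k. Since gcd(60, 87) = 3, dividing through by 3 this holds exactly when 29 ∣ 20k, and as gcd(20, 29) = 1, exactly when 29 ∣ k.
The smallest positive such k is 29.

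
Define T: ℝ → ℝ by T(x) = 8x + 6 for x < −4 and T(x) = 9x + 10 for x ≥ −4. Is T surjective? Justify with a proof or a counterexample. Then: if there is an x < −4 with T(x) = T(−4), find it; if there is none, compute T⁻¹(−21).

-31/9

Both pieces are strictly increasing (slopes 8 and 9), so each is injective on its own interval.
The left piece maps (−∞, −4) onto (−∞, −26); the right piece maps [−4, ∞) onto [−26, ∞).
These images together cover ℝ, so T is surjective.
Because the two images are disjoint, no x < −4 has T(x) = T(−4), so we compute T⁻¹(−21): −21 lies in [−26, ∞), so solve 9x + 10 = −21: x = (−21 − 10)/9 = −31/9.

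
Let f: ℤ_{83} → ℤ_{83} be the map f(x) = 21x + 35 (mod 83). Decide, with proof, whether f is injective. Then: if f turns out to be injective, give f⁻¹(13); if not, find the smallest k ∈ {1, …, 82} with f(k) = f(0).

78

By definition, f is injective if f(s) = f(t) implies s = t.
Suppose f(s) = f(t) in ℤ_{83}. Then 21s + 35 ≡ 21t + 35 (mod 83), thus 21(s − t) ≡ 0 (mod 83).
Since gcd(21, 83) = 1, 21 is invertible modulo 83, hence s − t ≡ 0 (mod 83), i.e. s = t.
Thus f is injective.
We now compute 21⁻¹ mod 83 explicitly. Euclid's algorithm: 83 = 3·21 + 20, 21 = 1·20 + 1; back-substituting gives 1 = 4·21 − 1·83, so 21⁻¹ ≡ 4 (mod 83).
Since f is injective, we compute f⁻¹(13): solve 21x + 35 ≡ 13 (mod 83), i.e. 21x ≡ 61 (mod 83).
Multiplying by 21⁻¹ = 4 gives x ≡ 4·61 = 244 = 2·83 + 78 ≡ 78 (mod 83).
Check: f(78) = 21·78 + 35 = 1673 = 20·83 + 13 ≡ 13 (mod 83).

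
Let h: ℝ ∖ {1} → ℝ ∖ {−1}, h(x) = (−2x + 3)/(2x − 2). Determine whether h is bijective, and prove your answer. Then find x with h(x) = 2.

Suppose h(a) = h(b). Cross-multiplying: (−2a + 3)(2b − 2) = (−2b + 3)(2a − 2).
Expanding both sides and cancelling the symmetric terms leaves −2·(a − b) = 0. Since −2 ≠ 0, a = b. Therefore h is injective.
For any y ≠ −1, solving y(2x − 2) = −2x + 3 for x gives a well-defined x ≠ 1. So h is surjective.
Therefore h is bijective.
Solving h(x) = 2: cross-multiplying gives −2x + 3 = 2(2x − 2), which rearranges to −6x = −7, so x = 7/6.

7/6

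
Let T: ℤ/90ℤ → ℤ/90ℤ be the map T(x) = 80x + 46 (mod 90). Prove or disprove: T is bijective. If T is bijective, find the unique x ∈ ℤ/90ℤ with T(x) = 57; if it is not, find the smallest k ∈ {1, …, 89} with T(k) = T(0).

We have gcd(80, 90) = 10 > 1. Taking a = 0 and b = 9: T(0) = 46 and T(9) = 80·9 + 46 = 766 ≡ 46 (mod 90).
So T(0) = T(9) while 0 ≠ 9, so T is not injective, hence not bijective.
Since T is not bijective, we find the least positive k with T(k) = T(0): this means 80k ≡ 0 (mod 90), i.e. 90 ∣ 80k. Since gcd(80, 90) = 10, dividing through by 10 this holds exactly when 9 ∣ 8k, and as gcd(8, 9) = 1, exactly when 9 ∣ k.
The smallest positive such k is 9.

9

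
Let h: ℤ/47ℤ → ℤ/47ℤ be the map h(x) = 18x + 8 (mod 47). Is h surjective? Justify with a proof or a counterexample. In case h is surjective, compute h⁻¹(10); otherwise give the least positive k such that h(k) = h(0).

Since gcd(18, 47) = 1, 18 is invertible modulo 47. Euclid's algorithm: 47 = 2·18 + 11, 18 = 1·11 + 7, 11 = 1·7 + 4, 7 = 1·4 + 3, 4 = 1·3 + 1; back-substituting gives 1 = 34·18 − 13·47, so 18⁻¹ ≡ 34 (mod 47).
Then y ↦ 34(y − 8) is a two-sided inverse to h, so every y ∈ ℤ/47ℤ has a preimage.
So h is surjective.
Since h is surjective, we compute h⁻¹(10): solve 18x + 8 ≡ 10 (mod 47), i.e. 18x ≡ 2 (mod 47).
Multiplying by 18⁻¹ = 34 gives x ≡ 34·2 = 68 = 1·47 + 21 ≡ 21 (mod 47).
Check: h(21) = 18·21 + 8 = 386 = 8·47 + 10 ≡ 10 (mod 47).

21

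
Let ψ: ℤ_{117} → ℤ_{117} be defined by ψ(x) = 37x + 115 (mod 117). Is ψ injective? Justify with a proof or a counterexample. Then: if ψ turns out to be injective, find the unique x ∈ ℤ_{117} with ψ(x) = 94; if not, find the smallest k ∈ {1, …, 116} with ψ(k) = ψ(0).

69

If ψ(u) = ψ(v), then 37u ≡ 37v (mod 117). Because gcd(37, 117) = 1, we may cancel 37 to get u ≡ v (mod 117).
So ψ is injective.
We now compute 37⁻¹ mod 117 explicitly. Euclid's algorithm: 117 = 3·37 + 6, 37 = 6·6 + 1; back-substituting gives 1 = 19·37 − 6·117, so 37⁻¹ ≡ 19 (mod 117).
Since ψ is injective, we find ψ⁻¹(94): we need 37x ≡ 94 − 115 ≡ 96 (mod 117). Using 37⁻¹ = 19: x ≡ 19·96 = 1824 = 15·117 + 69, so x = 69.
Check: ψ(69) = 37·69 + 115 = 2668 = 22·117 + 94 ≡ 94 (mod 117).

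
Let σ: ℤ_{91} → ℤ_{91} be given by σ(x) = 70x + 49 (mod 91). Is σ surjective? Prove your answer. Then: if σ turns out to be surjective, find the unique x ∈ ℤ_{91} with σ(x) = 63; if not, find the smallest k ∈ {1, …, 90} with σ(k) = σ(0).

Recall: σ is surjective if every y in the codomain equals σ(x) for some x in the domain.
Since gcd(70, 91) = 7, we have 70x ≡ 0 (mod 7) for all x, so σ(x) ≡ 0 (mod 7).
But 1 ≢ 0 (mod 7), so 1 ∈ ℤ_{91} has no preimage. Hence σ is not surjective.
Since σ is not surjective, we find the least positive k with σ(k) = σ(0): this means 70k ≡ 0 (mod 91), i.e. 91 ∣ 70k. Since gcd(70, 91) = 7, dividing through by 7 this holds exactly when 13 ∣ 10k, and as gcd(10, 13) = 1, exactly when 13 ∣ k.
The smallest positive such k is 13.

13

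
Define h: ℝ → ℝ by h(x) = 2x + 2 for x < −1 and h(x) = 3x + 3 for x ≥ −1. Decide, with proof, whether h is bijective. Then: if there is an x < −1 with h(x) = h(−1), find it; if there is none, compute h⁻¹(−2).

-2

Both pieces are strictly increasing (slopes 2 and 3), so each is injective on its own interval.
The left piece maps (−∞, −1) onto (−∞, 0); the right piece maps [−1, ∞) onto [0, ∞).
Since 0 = 0, the images partition ℝ: h is injective and surjective, hence bijective.
Because the two images are disjoint, no x < −1 has h(x) = h(−1), so we compute h⁻¹(−2): −2 lies in (−∞, 0), so solve 2x + 2 = −2: x = (−2 − 2)/2 = −2.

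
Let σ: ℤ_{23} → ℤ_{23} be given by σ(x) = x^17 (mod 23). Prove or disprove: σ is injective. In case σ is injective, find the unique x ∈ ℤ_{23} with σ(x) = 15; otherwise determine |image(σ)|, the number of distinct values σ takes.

5

Since 23 is prime, the nonzero elements of ℤ_{23} form a cyclic group of order 22.
As gcd(17, 22) = 1, raising to the 17th power is a bijection on this group: if u^17 ≡ v^17 then (uv^{−1})^17 = 1, and the only element of order dividing gcd(17, 22) = 1 is 1, so u = v.
With σ(0) = 0 this makes σ injective on all of ℤ_{23}, hence bijective (finite equal-size domain and codomain). In particular σ is injective.
Since σ is injective, we find the preimage of 15. The inverse of x ↦ x^17 on (ℤ_{23})^× is x ↦ x^13, because 17·13 = 221 = 10·22 + 1 ≡ 1 (mod 22) and x^{22} = 1 for x ≠ 0 (Fermat). So σ⁻¹(15) = 15^13 mod 23.
Repeated squaring mod 23: 15^1 ≡ 15, 15^2 ≡ 15² = 225 ≡ 18, 15^4 ≡ 18² = 324 ≡ 2, 15^8 ≡ 2² = 4. Since 13 = 8 + 4 + 1, 15^13 ≡ 4·2·15: 4·2 = 8, then 8·15 = 120 ≡ 5. So 15^13 ≡ 5 (mod 23).
Hence σ⁻¹(15) = 5.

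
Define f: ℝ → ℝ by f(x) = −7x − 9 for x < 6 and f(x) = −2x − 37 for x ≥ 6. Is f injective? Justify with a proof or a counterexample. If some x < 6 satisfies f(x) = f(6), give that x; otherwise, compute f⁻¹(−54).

Both pieces are strictly decreasing (slopes −7 and −2), so each is injective on its own interval.
The left piece maps (−∞, 6) onto (−51, ∞); the right piece maps [6, ∞) onto (−∞, −49].
These images overlap. In particular f(6) = −49 (right piece), and solving −7x − 9 = −49 on the left piece gives x = 40/7 < 6.
So f(40/7) = f(6) with 40/7 ≠ 6, and f is not injective. This x = 40/7 is the requested value below 6.

40/7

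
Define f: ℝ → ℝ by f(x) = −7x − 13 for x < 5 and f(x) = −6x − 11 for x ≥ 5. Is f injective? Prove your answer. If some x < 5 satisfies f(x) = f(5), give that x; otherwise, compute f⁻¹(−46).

4

Both pieces are strictly decreasing (slopes −7 and −6), so each is injective on its own interval.
The left piece maps (−∞, 5) onto (−48, ∞); the right piece maps [5, ∞) onto (−∞, −41].
These images overlap. In particular f(5) = −41 (right piece), and solving −7x − 13 = −41 on the left piece gives x = 4 < 5.
So f(4) = f(5) with 4 ≠ 5, and f is not injective. This x = 4 is the requested value below 5.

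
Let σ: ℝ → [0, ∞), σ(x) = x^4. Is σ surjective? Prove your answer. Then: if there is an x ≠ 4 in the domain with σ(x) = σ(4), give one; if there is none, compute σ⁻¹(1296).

-4

For any y ∈ [0, ∞), x = y^{1/4} ∈ ℝ satisfies x^4 = y, so σ is surjective.
For the follow-up, such an x exists: taking x = −4 ∈ ℝ gives σ(−4) = 256 = σ(4) with −4 ≠ 4.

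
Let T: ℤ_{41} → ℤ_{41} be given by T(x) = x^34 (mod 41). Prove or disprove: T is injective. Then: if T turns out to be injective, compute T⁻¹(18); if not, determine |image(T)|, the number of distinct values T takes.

T(20): Repeated squaring mod 41: 20^1 ≡ 20, 20^2 ≡ 20² = 400 ≡ 31, 20^4 ≡ 31² = 961 ≡ 18, 20^8 ≡ 18² = 324 ≡ 37, 20^16 ≡ 37² = 1369 ≡ 16, 20^32 ≡ 16² = 256 ≡ 10. Since 34 = 32 + 2, 20^34 ≡ 10·31: 10·31 = 310 ≡ 23. So 20^34 ≡ 23 (mod 41).
T(21): Repeated squaring mod 41: 21^1 ≡ 21, 21^2 ≡ 21² = 441 ≡ 31, 21^4 ≡ 31² = 961 ≡ 18, 21^8 ≡ 18² = 324 ≡ 37, 21^16 ≡ 37² = 1369 ≡ 16, 21^32 ≡ 16² = 256 ≡ 10. Since 34 = 32 + 2, 21^34 ≡ 10·31: 10·31 = 310 ≡ 23. So 21^34 ≡ 23 (mod 41).
So T(20) = T(21) = 23 while 20 ≠ 21, thus T is not injective.
Since T is not injective, we determine |image(T)|. Computing x^34 mod 41 for each x (by repeated squaring, reducing mod 41 at every step), the values T(0), T(1), …, T(40) are: 0, 1, 25, 9, 10, 31, 20, 39, 4, 40, 37, 5, 8, 21, 32, 33, 18, 36, 16, 2, 23, 23, 2, 16, 36, 18, 33, 32, 21, 8, 5, 37, 40, 4, 39, 20, 31, 10, 9, 25, 1.
The distinct values are {0, 1, 2, 4, 5, 8, 9, 10, 16, 18, 20, 21, 23, 25, 31, 32, 33, 36, 37, 39, 40}; there are 21 of them.

21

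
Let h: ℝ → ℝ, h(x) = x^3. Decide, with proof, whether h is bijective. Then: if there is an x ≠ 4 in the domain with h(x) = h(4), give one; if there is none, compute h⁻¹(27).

3

On ℝ, x ↦ x^3 is strictly increasing (injective) and for any y ∈ ℝ the 3rd root y^{1/3} lies in ℝ (surjective). So h is bijective.
Since x ↦ x^3 is strictly increasing on ℝ, it is injective there, so no x ≠ 4 in the domain has h(x) = h(4). We therefore compute h⁻¹(27) = 27^{1/3} = 3 (indeed 3^3 = 27).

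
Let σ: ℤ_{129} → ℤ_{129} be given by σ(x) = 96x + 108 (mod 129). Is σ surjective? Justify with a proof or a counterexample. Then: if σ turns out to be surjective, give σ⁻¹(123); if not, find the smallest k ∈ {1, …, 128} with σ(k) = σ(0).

Since gcd(96, 129) = 3, we have 96x ≡ 0 (mod 3) for all x, so σ(x) ≡ 0 (mod 3).
But 1 ≢ 0 (mod 3), so 1 ∈ ℤ_{129} has no preimage. Thus σ is not surjective.
Since σ is not surjective, we find the least positive k with σ(k) = σ(0): this means 96k ≡ 0 (mod 129), i.e. 129 ∣ 96k. Since gcd(96, 129) = 3, dividing through by 3 this holds exactly when 43 ∣ 32k, and as gcd(32, 43) = 1, exactly when 43 ∣ k.
The smallest positive such k is 43.

43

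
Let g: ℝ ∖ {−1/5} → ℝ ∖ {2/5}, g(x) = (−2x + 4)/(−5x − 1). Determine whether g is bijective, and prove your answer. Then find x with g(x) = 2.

-3/4

Suppose g(x_1) = g(x_2). Cross-multiplying: (−2x_1 + 4)(−5x_2 − 1) = (−2x_2 + 4)(−5x_1 − 1).
Expanding both sides and cancelling the symmetric terms leaves 22·(x_1 − x_2) = 0. Since 22 ≠ 0, x_1 = x_2. Thus g is injective.
For any y ≠ 2/5, solving y(−5x − 1) = −2x + 4 for x gives a well-defined x ≠ −1/5. So g is surjective.
Hence g is bijective.
Solving g(x) = 2: cross-multiplying gives −2x + 4 = 2(−5x − 1), which rearranges to 8x = −6, so x = −3/4.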